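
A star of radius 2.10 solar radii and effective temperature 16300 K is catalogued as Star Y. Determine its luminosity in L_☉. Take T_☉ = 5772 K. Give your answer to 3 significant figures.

L/L_☉ = (R/R_☉)² (T/T_☉)⁴ = (2.10)² × (16300/5772)⁴
       = 4.410 × (2.824)⁴ = 4.410 × 63.60 = 280.5.

280 L_☉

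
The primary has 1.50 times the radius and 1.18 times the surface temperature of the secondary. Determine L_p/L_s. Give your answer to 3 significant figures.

4.36

From the Stefan–Boltzmann law, L ∝ R²T⁴, so
L_p/L_s = (R_p/R_s)² (T_p/T_s)⁴ = (1.50)² × (1.18)⁴ = 2.250 × 1.939 = 4.362.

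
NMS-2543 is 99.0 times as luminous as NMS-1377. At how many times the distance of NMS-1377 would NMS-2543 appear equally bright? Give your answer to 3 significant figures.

Equal flux requires L_NMS-2543/d_NMS-2543² = L_NMS-1377/d_NMS-1377², so d_NMS-2543/d_NMS-1377 = √(L_NMS-2543/L_NMS-1377)
= √(99.0) = 9.950.

9.95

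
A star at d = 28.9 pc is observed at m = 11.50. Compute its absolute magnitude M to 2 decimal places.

M = m − 5 log₁₀(d/10 pc) = 11.50 − 5 log₁₀(28.9/10)
  = 11.50 − 5 × 0.461 = 11.50 − 2.30 = 9.20.

9.20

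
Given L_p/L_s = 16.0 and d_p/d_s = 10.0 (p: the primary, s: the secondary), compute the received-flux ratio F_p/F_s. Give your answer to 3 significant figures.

0.160

F = L/(4πd²), so F_p/F_s = (L_p/L_s) / (d_p/d_s)²
= 16.0 / (10.0)² = 16.0 / 100.0 = 0.1600.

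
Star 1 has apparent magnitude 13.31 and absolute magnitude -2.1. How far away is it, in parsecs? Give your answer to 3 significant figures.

1.21×10^4 pc

m − M = 5 log₁₀(d/10 pc)
13.31 − (-2.1) = 15.41 = 5 log₁₀(d/10)
d = 10 × 10^(15.41/5) = 10 × 10^3.082 = 1.208×10^4 pc.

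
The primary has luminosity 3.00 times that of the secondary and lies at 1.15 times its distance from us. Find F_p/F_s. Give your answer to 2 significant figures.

2.3

F = L/(4πd²), so F_p/F_s = (L_p/L_s) / (d_p/d_s)²
= 3.00 / (1.15)² = 3.00 / 1.322 = 2.268.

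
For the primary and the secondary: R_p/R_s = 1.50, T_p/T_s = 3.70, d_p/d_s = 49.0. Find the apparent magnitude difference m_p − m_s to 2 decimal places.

L_p/L_s = (1.50)²(3.70)⁴ = 421.7.
F_p/F_s = (L_p/L_s)/(d_p/d_s)² = 421.7/2401 = 0.1756.
m_p − m_s = −2.5 log₁₀(0.1756) = 1.89.

1.89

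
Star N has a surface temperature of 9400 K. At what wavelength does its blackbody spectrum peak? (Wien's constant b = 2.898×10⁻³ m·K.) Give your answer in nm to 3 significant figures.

λ_max = b/T = 2.898×10⁻³ / 9400 = 3.08×10^-7 m = 308.3 nm.

308 nm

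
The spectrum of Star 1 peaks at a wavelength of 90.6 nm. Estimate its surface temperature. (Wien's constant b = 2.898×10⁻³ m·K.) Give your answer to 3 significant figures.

T = b/λ_max = 2.898×10⁻³ / (90.6×10⁻⁹) = 3.199×10^4 K.

3.20×10^4 K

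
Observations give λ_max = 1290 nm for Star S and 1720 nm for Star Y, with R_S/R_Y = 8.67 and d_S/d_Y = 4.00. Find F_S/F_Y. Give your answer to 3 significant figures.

14.8

Wien's law: T_S/T_Y = λ_Y/λ_S = 1720/1290 = 1.333.
L_S/L_Y = (R_S/R_Y)²(T_S/T_Y)⁴ = (8.67)²(1.333)⁴ = 237.6.
F_S/F_Y = (L_S/L_Y)/(d_S/d_Y)² = 237.6/(4.00)² = 14.85.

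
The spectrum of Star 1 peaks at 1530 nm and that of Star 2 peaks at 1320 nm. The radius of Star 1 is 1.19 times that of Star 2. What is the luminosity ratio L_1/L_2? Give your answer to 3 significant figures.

0.785

Wien's law gives T ∝ 1/λ_max, so T_1/T_2 = λ_2/λ_1 = 1320/1530 = 0.8627.
Then L ∝ R²T⁴ gives L_1/L_2 = (1.19)² × (0.8627)⁴ = 1.416 × 0.5540 = 0.7846.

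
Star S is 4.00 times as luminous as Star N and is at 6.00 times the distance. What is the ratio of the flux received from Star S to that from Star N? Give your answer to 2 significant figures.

F = L/(4πd²), so F_S/F_N = (L_S/L_N) / (d_S/d_N)²
= 4.00 / (6.00)² = 4.00 / 36.00 = 0.1111.

0.11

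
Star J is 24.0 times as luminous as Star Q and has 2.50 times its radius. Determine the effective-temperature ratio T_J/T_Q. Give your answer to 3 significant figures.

L ∝ R²T⁴ gives T ∝ (L/R²)^(1/4), so
T_J/T_Q = (24.0 / 2.50²)^(1/4) = (3.840)^(1/4) = 1.400.

1.40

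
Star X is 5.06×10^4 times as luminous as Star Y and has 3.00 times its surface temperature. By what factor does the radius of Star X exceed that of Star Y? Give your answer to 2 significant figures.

L ∝ R²T⁴ gives R ∝ √L / T², so
R_X/R_Y = √(5.06×10^4) / (3.00)² = 224.9 / 9.000 = 24.99.

25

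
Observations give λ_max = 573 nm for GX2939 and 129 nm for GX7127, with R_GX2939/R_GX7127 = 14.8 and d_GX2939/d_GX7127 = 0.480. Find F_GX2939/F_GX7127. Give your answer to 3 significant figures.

Wien's law: T_GX2939/T_GX7127 = λ_GX7127/λ_GX2939 = 129/573 = 0.2251.
L_GX2939/L_GX7127 = (R_GX2939/R_GX7127)²(T_GX2939/T_GX7127)⁴ = (14.8)²(0.2251)⁴ = 0.5627.
F_GX2939/F_GX7127 = (L_GX2939/L_GX7127)/(d_GX2939/d_GX7127)² = 0.5627/(0.480)² = 2.442.

2.44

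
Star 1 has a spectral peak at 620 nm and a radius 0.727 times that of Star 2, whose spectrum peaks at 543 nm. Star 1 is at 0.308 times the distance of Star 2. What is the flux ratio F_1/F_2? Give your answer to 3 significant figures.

Wien's law: T_1/T_2 = λ_2/λ_1 = 543/620 = 0.8758.
L_1/L_2 = (R_1/R_2)²(T_1/T_2)⁴ = (0.727)²(0.8758)⁴ = 0.3110.
F_1/F_2 = (L_1/L_2)/(d_1/d_2)² = 0.3110/(0.308)² = 3.278.

3.28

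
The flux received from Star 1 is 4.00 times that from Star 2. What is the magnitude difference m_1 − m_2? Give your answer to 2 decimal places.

-1.51

m_1 − m_2 = −2.5 log₁₀(F_1/F_2) = −2.5 log₁₀(4.00) = −2.5 × (0.602) = -1.505.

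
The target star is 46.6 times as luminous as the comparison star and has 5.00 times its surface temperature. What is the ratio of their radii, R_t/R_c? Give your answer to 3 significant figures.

L ∝ R²T⁴ gives R ∝ √L / T², so
R_t/R_c = √(46.6) / (5.00)² = 6.826 / 25.00 = 0.2731.

0.273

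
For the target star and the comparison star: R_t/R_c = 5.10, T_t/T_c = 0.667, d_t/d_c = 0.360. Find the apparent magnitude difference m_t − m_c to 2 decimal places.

-4.00

L_t/L_c = (5.10)²(0.667)⁴ = 5.148.
F_t/F_c = (L_t/L_c)/(d_t/d_c)² = 5.148/0.1296 = 39.72.
m_t − m_c = −2.5 log₁₀(39.72) = -4.00.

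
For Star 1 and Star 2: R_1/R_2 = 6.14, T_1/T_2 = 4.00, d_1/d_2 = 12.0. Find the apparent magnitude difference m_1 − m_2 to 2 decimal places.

-4.57

L_1/L_2 = (6.14)²(4.00)⁴ = 9651.
F_1/F_2 = (L_1/L_2)/(d_1/d_2)² = 9651/144.0 = 67.02.
m_1 − m_2 = −2.5 log₁₀(67.02) = -4.57.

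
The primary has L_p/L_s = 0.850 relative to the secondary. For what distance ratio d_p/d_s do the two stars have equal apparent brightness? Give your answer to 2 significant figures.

0.92

Equal flux requires L_p/d_p² = L_s/d_s², so d_p/d_s = √(L_p/L_s)
= √(0.850) = 0.9220.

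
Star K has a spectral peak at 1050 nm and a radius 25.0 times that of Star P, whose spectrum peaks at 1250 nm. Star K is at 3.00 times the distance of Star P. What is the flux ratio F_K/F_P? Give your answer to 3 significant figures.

Wien's law: T_K/T_P = λ_P/λ_K = 1250/1050 = 1.190.
L_K/L_P = (R_K/R_P)²(T_K/T_P)⁴ = (25.0)²(1.190)⁴ = 1255.
F_K/F_P = (L_K/L_P)/(d_K/d_P)² = 1255/(3.00)² = 139.5.

139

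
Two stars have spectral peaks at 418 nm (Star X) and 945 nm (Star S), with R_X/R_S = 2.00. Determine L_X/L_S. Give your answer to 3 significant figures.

Wien's law gives T ∝ 1/λ_max, so T_X/T_S = λ_S/λ_X = 945/418 = 2.261.
Then L ∝ R²T⁴ gives L_X/L_S = (2.00)² × (2.261)⁴ = 4.000 × 26.12 = 104.5.

104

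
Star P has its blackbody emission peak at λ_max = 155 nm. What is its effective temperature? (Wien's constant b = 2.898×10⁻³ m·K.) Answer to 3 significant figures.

T = b/λ_max = 2.898×10⁻³ / (155×10⁻⁹) = 1.870×10^4 K.

1.87×10^4 K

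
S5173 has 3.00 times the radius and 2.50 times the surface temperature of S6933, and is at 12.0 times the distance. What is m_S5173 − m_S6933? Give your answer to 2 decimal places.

-0.97

L_S5173/L_S6933 = (3.00)²(2.50)⁴ = 351.6.
F_S5173/F_S6933 = (L_S5173/L_S6933)/(d_S5173/d_S6933)² = 351.6/144.0 = 2.441.
m_S5173 − m_S6933 = −2.5 log₁₀(2.441) = -0.97.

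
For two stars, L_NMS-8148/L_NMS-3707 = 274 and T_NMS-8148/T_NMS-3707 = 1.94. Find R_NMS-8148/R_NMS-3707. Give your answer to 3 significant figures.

L ∝ R²T⁴ gives R ∝ √L / T², so
R_NMS-8148/R_NMS-3707 = √(274) / (1.94)² = 16.55 / 3.764 = 4.398.

4.40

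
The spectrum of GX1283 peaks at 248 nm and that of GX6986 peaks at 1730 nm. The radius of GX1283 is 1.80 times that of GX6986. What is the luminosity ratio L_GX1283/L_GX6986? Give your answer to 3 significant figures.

7.67×10^3

Wien's law gives T ∝ 1/λ_max, so T_GX1283/T_GX6986 = λ_GX6986/λ_GX1283 = 1730/248 = 6.976.
Then L ∝ R²T⁴ gives L_GX1283/L_GX6986 = (1.80)² × (6.976)⁴ = 3.240 × 2368 = 7672.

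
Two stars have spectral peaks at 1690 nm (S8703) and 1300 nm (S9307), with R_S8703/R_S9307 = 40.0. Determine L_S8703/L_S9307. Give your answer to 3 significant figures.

560

Wien's law gives T ∝ 1/λ_max, so T_S8703/T_S9307 = λ_S9307/λ_S8703 = 1300/1690 = 0.7692.
Then L ∝ R²T⁴ gives L_S8703/L_S9307 = (40.0)² × (0.7692)⁴ = 1600 × 0.3501 = 560.2.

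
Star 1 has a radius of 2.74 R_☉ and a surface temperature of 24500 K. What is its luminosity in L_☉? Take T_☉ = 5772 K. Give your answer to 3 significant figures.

2.44×10^3 L_☉

L/L_☉ = (R/R_☉)² (T/T_☉)⁴ = (2.74)² × (24500/5772)⁴
       = 7.508 × (4.245)⁴ = 7.508 × 324.6 = 2437.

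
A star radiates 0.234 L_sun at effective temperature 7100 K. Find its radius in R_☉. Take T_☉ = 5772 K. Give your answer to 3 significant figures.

0.320 R_☉

R/R_☉ = √(L/L_☉) / (T/T_☉)² = √(0.234) / (1.230)²
       = 0.4837 / 1.513 = 0.3197.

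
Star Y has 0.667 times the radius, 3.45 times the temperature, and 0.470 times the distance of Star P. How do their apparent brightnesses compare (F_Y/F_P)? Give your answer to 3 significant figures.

L_Y/L_P = (R_Y/R_P)²(T_Y/T_P)⁴ = (0.667)² × (3.45)⁴ = 63.03.
F_Y/F_P = (L_Y/L_P)/(d_Y/d_P)² = 63.03 / (0.470)² = 285.3.

285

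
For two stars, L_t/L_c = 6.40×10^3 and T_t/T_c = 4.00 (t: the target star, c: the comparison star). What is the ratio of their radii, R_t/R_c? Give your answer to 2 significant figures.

L ∝ R²T⁴ gives R ∝ √L / T², so
R_t/R_c = √(6.40×10^3) / (4.00)² = 80.00 / 16.00 = 5.000.

5.0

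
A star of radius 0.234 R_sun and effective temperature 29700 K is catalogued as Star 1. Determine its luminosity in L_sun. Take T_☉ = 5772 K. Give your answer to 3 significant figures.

L/L_☉ = (R/R_☉)² (T/T_☉)⁴ = (0.234)² × (29700/5772)⁴
       = 0.05476 × (5.146)⁴ = 0.05476 × 701.0 = 38.38.

38.4 L_sun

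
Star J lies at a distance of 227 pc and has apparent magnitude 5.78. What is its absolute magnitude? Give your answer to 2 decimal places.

M = m − 5 log₁₀(d/10 pc) = 5.78 − 5 log₁₀(227/10)
  = 5.78 − 5 × 1.356 = 5.78 − 6.78 = -1.00.

-1.00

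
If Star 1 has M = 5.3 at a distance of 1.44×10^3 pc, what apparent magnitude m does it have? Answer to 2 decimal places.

m = M + 5 log₁₀(d/10 pc) = 5.3 + 5 log₁₀(1.44×10^3/10)
  = 5.3 + 5 × 2.158 = 5.3 + 10.79 = 16.09.

16.09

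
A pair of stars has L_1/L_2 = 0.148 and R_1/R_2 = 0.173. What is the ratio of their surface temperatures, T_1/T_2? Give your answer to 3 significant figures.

1.49

L ∝ R²T⁴ gives T ∝ (L/R²)^(1/4), so
T_1/T_2 = (0.148 / 0.173²)^(1/4) = (4.945)^(1/4) = 1.491.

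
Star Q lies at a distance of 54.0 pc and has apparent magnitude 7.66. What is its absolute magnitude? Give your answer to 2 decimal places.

M = m − 5 log₁₀(d/10 pc) = 7.66 − 5 log₁₀(54.0/10)
  = 7.66 − 5 × 0.732 = 7.66 − 3.66 = 4.00.

4.00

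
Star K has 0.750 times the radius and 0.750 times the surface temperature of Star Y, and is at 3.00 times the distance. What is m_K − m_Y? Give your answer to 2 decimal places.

4.26

L_K/L_Y = (0.750)²(0.750)⁴ = 0.1780.
F_K/F_Y = (L_K/L_Y)/(d_K/d_Y)² = 0.1780/9.000 = 0.01978.
m_K − m_Y = −2.5 log₁₀(0.01978) = 4.26.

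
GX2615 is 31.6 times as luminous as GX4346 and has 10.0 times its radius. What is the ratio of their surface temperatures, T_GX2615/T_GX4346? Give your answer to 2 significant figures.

0.75

L ∝ R²T⁴ gives T ∝ (L/R²)^(1/4), so
T_GX2615/T_GX4346 = (31.6 / 10.0²)^(1/4) = (0.3160)^(1/4) = 0.7498.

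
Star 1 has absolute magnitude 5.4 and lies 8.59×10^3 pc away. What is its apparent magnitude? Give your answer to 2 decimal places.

m = M + 5 log₁₀(d/10 pc) = 5.4 + 5 log₁₀(8.59×10^3/10)
  = 5.4 + 5 × 2.934 = 5.4 + 14.67 = 20.07.

20.07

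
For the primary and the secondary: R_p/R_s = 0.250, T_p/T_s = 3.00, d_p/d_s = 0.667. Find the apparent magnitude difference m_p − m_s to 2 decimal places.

L_p/L_s = (0.250)²(3.00)⁴ = 5.062.
F_p/F_s = (L_p/L_s)/(d_p/d_s)² = 5.062/0.4449 = 11.38.
m_p − m_s = −2.5 log₁₀(11.38) = -2.64.

-2.64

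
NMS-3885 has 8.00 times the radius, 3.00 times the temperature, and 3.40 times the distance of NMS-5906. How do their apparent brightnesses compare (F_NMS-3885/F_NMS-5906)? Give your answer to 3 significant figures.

448

L_NMS-3885/L_NMS-5906 = (R_NMS-3885/R_NMS-5906)²(T_NMS-3885/T_NMS-5906)⁴ = (8.00)² × (3.00)⁴ = 5184.
F_NMS-3885/F_NMS-5906 = (L_NMS-3885/L_NMS-5906)/(d_NMS-3885/d_NMS-5906)² = 5184 / (3.40)² = 448.4.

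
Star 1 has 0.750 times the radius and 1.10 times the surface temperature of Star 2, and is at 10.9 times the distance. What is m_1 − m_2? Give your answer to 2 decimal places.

5.40

L_1/L_2 = (0.750)²(1.10)⁴ = 0.8236.
F_1/F_2 = (L_1/L_2)/(d_1/d_2)² = 0.8236/118.8 = 0.006932.
m_1 − m_2 = −2.5 log₁₀(0.006932) = 5.40.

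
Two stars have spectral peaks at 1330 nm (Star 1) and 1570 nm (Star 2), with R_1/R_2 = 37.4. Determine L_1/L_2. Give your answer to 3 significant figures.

2.72×10^3

Wien's law gives T ∝ 1/λ_max, so T_1/T_2 = λ_2/λ_1 = 1570/1330 = 1.180.
Then L ∝ R²T⁴ gives L_1/L_2 = (37.4)² × (1.180)⁴ = 1399 × 1.942 = 2716.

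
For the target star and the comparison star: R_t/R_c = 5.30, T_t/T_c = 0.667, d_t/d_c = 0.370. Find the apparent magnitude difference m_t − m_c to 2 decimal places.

L_t/L_c = (5.30)²(0.667)⁴ = 5.560.
F_t/F_c = (L_t/L_c)/(d_t/d_c)² = 5.560/0.1369 = 40.61.
m_t − m_c = −2.5 log₁₀(40.61) = -4.02.

-4.02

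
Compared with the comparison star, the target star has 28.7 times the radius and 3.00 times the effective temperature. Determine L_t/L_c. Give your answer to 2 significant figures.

6.7×10^4

From the Stefan–Boltzmann law, L ∝ R²T⁴, so
L_t/L_c = (R_t/R_c)² (T_t/T_c)⁴ = (28.7)² × (3.00)⁴ = 823.7 × 81.00 = 6.672×10^4.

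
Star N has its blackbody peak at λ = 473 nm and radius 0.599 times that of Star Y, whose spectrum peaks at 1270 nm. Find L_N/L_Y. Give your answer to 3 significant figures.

18.6

Wien's law gives T ∝ 1/λ_max, so T_N/T_Y = λ_Y/λ_N = 1270/473 = 2.685.
Then L ∝ R²T⁴ gives L_N/L_Y = (0.599)² × (2.685)⁴ = 0.3588 × 51.97 = 18.65.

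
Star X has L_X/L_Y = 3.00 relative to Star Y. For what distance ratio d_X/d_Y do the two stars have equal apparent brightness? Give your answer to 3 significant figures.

1.73

Equal flux requires L_X/d_X² = L_Y/d_Y², so d_X/d_Y = √(L_X/L_Y)
= √(3.00) = 1.732.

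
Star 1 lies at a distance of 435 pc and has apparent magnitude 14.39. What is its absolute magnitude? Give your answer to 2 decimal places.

6.20

M = m − 5 log₁₀(d/10 pc) = 14.39 − 5 log₁₀(435/10)
  = 14.39 − 5 × 1.638 = 14.39 − 8.19 = 6.20.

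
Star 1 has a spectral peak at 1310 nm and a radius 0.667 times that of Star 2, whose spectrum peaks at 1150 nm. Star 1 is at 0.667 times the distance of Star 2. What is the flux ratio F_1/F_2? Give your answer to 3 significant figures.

0.594

Wien's law: T_1/T_2 = λ_2/λ_1 = 1150/1310 = 0.8779.
L_1/L_2 = (R_1/R_2)²(T_1/T_2)⁴ = (0.667)²(0.8779)⁴ = 0.2642.
F_1/F_2 = (L_1/L_2)/(d_1/d_2)² = 0.2642/(0.667)² = 0.5939.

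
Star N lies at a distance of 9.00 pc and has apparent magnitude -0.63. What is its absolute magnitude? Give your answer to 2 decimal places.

M = m − 5 log₁₀(d/10 pc) = -0.63 − 5 log₁₀(9.00/10)
  = -0.63 − 5 × -0.046 = -0.63 − -0.23 = -0.40.

-0.40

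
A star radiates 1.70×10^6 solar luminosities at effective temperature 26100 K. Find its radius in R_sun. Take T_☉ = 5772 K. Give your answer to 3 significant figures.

63.8 R_sun

R/R_☉ = √(L/L_☉) / (T/T_☉)² = √(1.70×10^6) / (4.522)²
       = 1304 / 20.45 = 63.77.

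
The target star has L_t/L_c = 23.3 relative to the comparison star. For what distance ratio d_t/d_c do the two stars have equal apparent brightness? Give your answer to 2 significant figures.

Equal flux requires L_t/d_t² = L_c/d_c², so d_t/d_c = √(L_t/L_c)
= √(23.3) = 4.827.

4.8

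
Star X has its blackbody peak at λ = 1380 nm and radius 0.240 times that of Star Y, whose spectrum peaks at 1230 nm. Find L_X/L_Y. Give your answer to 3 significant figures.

Wien's law gives T ∝ 1/λ_max, so T_X/T_Y = λ_Y/λ_X = 1230/1380 = 0.8913.
Then L ∝ R²T⁴ gives L_X/L_Y = (0.240)² × (0.8913)⁴ = 0.05760 × 0.6311 = 0.03635.

0.0364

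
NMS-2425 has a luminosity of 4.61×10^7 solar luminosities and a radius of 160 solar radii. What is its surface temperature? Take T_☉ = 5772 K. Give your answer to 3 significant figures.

T/T_☉ = (L/L_☉)^(1/4) / (R/R_☉)^(1/2)
T = 5772 × (4.61×10^7)^(1/4) / √(160) = 5772 × 82.40 / 12.65 = 3.760×10^4 K.

3.76×10^4 K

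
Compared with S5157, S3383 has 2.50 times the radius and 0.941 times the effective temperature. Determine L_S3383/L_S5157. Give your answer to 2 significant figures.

From the Stefan–Boltzmann law, L ∝ R²T⁴, so
L_S3383/L_S5157 = (R_S3383/R_S5157)² (T_S3383/T_S5157)⁴ = (2.50)² × (0.941)⁴ = 6.250 × 0.7841 = 4.900.

4.9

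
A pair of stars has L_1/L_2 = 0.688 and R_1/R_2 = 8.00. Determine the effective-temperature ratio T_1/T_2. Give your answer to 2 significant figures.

L ∝ R²T⁴ gives T ∝ (L/R²)^(1/4), so
T_1/T_2 = (0.688 / 8.00²)^(1/4) = (0.01075)^(1/4) = 0.3220.

0.32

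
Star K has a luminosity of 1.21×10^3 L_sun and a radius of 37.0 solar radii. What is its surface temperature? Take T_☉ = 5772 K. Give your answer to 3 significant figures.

T/T_☉ = (L/L_☉)^(1/4) / (R/R_☉)^(1/2)
T = 5772 × (1.21×10^3)^(1/4) / √(37.0) = 5772 × 5.898 / 6.083 = 5597 K.

5.60×10^3 K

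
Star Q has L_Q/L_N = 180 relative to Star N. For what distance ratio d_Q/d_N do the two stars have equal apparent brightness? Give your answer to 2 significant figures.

13

Equal flux requires L_Q/d_Q² = L_N/d_N², so d_Q/d_N = √(L_Q/L_N)
= √(180) = 13.42.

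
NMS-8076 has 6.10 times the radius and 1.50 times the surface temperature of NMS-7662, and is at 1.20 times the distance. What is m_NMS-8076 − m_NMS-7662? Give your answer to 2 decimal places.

-5.29

L_NMS-8076/L_NMS-7662 = (6.10)²(1.50)⁴ = 188.4.
F_NMS-8076/F_NMS-7662 = (L_NMS-8076/L_NMS-7662)/(d_NMS-8076/d_NMS-7662)² = 188.4/1.440 = 130.8.
m_NMS-8076 − m_NMS-7662 = −2.5 log₁₀(130.8) = -5.29.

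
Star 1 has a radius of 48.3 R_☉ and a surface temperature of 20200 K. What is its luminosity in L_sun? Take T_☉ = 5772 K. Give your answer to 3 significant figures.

3.50×10^5 L_sun

L/L_☉ = (R/R_☉)² (T/T_☉)⁴ = (48.3)² × (20200/5772)⁴
       = 2333 × (3.500)⁴ = 2333 × 150.0 = 3.499×10^5.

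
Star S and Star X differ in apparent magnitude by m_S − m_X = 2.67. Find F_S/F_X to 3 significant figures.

F_S/F_X = 10^(−(m_S − m_X)/2.5) = 10^(-2.67/2.5) = 10^-1.068 = 0.08551.

0.0855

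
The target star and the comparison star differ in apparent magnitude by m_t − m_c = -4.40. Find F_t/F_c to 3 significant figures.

F_t/F_c = 10^(−(m_t − m_c)/2.5) = 10^(4.40/2.5) = 10^1.760 = 57.54.

57.5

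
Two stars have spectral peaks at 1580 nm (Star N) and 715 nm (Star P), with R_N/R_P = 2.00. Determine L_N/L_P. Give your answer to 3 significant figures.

Wien's law gives T ∝ 1/λ_max, so T_N/T_P = λ_P/λ_N = 715/1580 = 0.4525.
Then L ∝ R²T⁴ gives L_N/L_P = (2.00)² × (0.4525)⁴ = 4.000 × 0.04194 = 0.1677.

0.168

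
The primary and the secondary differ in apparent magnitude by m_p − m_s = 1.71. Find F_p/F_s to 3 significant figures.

F_p/F_s = 10^(−(m_p − m_s)/2.5) = 10^(-1.71/2.5) = 10^-0.684 = 0.2070.

0.207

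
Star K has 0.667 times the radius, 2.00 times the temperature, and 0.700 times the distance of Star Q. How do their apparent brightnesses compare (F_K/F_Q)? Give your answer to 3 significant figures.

L_K/L_Q = (R_K/R_Q)²(T_K/T_Q)⁴ = (0.667)² × (2.00)⁴ = 7.118.
F_K/F_Q = (L_K/L_Q)/(d_K/d_Q)² = 7.118 / (0.700)² = 14.53.

14.5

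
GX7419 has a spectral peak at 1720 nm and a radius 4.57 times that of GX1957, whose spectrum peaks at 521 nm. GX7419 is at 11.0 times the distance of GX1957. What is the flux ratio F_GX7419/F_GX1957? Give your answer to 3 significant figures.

Wien's law: T_GX7419/T_GX1957 = λ_GX1957/λ_GX7419 = 521/1720 = 0.3029.
L_GX7419/L_GX1957 = (R_GX7419/R_GX1957)²(T_GX7419/T_GX1957)⁴ = (4.57)²(0.3029)⁴ = 0.1758.
F_GX7419/F_GX1957 = (L_GX7419/L_GX1957)/(d_GX7419/d_GX1957)² = 0.1758/(11.0)² = 0.001453.

0.00145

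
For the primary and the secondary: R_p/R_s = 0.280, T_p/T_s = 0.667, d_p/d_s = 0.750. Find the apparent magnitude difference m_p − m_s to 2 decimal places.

L_p/L_s = (0.280)²(0.667)⁴ = 0.01552.
F_p/F_s = (L_p/L_s)/(d_p/d_s)² = 0.01552/0.5625 = 0.02759.
m_p − m_s = −2.5 log₁₀(0.02759) = 3.90.

3.90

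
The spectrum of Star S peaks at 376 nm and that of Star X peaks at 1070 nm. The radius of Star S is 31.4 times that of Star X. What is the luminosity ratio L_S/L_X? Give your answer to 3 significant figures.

Wien's law gives T ∝ 1/λ_max, so T_S/T_X = λ_X/λ_S = 1070/376 = 2.846.
Then L ∝ R²T⁴ gives L_S/L_X = (31.4)² × (2.846)⁴ = 986.0 × 65.58 = 6.466×10^4.

6.47×10^4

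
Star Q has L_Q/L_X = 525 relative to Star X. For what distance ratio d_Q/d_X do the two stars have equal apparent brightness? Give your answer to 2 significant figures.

Equal flux requires L_Q/d_Q² = L_X/d_X², so d_Q/d_X = √(L_Q/L_X)
= √(525) = 22.91.

23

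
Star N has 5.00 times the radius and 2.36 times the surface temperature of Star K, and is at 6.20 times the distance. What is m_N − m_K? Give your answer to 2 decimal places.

L_N/L_K = (5.00)²(2.36)⁴ = 775.5.
F_N/F_K = (L_N/L_K)/(d_N/d_K)² = 775.5/38.44 = 20.17.
m_N − m_K = −2.5 log₁₀(20.17) = -3.26.

-3.26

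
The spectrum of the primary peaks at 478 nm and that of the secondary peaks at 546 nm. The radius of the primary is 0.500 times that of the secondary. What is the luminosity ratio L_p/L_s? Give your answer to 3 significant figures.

Wien's law gives T ∝ 1/λ_max, so T_p/T_s = λ_s/λ_p = 546/478 = 1.142.
Then L ∝ R²T⁴ gives L_p/L_s = (0.500)² × (1.142)⁴ = 0.2500 × 1.702 = 0.4256.

0.426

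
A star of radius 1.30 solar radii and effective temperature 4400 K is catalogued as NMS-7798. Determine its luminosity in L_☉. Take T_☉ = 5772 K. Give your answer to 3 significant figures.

0.571 L_☉

L/L_☉ = (R/R_☉)² (T/T_☉)⁴ = (1.30)² × (4400/5772)⁴
       = 1.690 × (0.7623)⁴ = 1.690 × 0.3377 = 0.5707.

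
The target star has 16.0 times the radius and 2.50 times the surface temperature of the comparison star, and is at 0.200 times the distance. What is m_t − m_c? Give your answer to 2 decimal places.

-13.49

L_t/L_c = (16.0)²(2.50)⁴ = 1.000×10^4.
F_t/F_c = (L_t/L_c)/(d_t/d_c)² = 1.000×10^4/0.04000 = 2.500×10^5.
m_t − m_c = −2.5 log₁₀(2.500×10^5) = -13.49.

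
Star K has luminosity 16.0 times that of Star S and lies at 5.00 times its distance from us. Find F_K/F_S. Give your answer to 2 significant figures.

F = L/(4πd²), so F_K/F_S = (L_K/L_S) / (d_K/d_S)²
= 16.0 / (5.00)² = 16.0 / 25.00 = 0.6400.

0.64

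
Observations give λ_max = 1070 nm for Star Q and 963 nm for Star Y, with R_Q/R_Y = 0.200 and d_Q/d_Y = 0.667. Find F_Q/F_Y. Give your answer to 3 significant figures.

0.0590

Wien's law: T_Q/T_Y = λ_Y/λ_Q = 963/1070 = 0.9000.
L_Q/L_Y = (R_Q/R_Y)²(T_Q/T_Y)⁴ = (0.200)²(0.9000)⁴ = 0.02624.
F_Q/F_Y = (L_Q/L_Y)/(d_Q/d_Y)² = 0.02624/(0.667)² = 0.05899.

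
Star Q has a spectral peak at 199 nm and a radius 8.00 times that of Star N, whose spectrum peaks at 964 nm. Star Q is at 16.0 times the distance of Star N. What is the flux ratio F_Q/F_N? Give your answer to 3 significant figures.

Wien's law: T_Q/T_N = λ_N/λ_Q = 964/199 = 4.844.
L_Q/L_N = (R_Q/R_N)²(T_Q/T_N)⁴ = (8.00)²(4.844)⁴ = 3.524×10^4.
F_Q/F_N = (L_Q/L_N)/(d_Q/d_N)² = 3.524×10^4/(16.0)² = 137.7.

138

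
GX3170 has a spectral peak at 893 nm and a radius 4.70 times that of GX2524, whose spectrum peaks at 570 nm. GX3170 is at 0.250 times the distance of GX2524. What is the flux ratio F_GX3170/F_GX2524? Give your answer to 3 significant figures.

Wien's law: T_GX3170/T_GX2524 = λ_GX2524/λ_GX3170 = 570/893 = 0.6383.
L_GX3170/L_GX2524 = (R_GX3170/R_GX2524)²(T_GX3170/T_GX2524)⁴ = (4.70)²(0.6383)⁴ = 3.667.
F_GX3170/F_GX2524 = (L_GX3170/L_GX2524)/(d_GX3170/d_GX2524)² = 3.667/(0.250)² = 58.67.

58.7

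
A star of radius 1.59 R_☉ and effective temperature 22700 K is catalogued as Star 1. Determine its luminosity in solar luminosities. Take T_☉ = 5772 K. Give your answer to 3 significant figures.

L/L_☉ = (R/R_☉)² (T/T_☉)⁴ = (1.59)² × (22700/5772)⁴
       = 2.528 × (3.933)⁴ = 2.528 × 239.2 = 604.8.

605 solar luminosities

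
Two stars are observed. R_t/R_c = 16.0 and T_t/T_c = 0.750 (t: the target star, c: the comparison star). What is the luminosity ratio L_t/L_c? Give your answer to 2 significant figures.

From the Stefan–Boltzmann law, L ∝ R²T⁴, so
L_t/L_c = (R_t/R_c)² (T_t/T_c)⁴ = (16.0)² × (0.750)⁴ = 256.0 × 0.3164 = 81.00.

81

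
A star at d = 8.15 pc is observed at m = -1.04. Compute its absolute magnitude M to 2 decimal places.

M = m − 5 log₁₀(d/10 pc) = -1.04 − 5 log₁₀(8.15/10)
  = -1.04 − 5 × -0.089 = -1.04 − -0.44 = -0.60.

-0.60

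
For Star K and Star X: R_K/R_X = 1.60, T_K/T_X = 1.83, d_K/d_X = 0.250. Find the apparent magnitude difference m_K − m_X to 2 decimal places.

-6.66

L_K/L_X = (1.60)²(1.83)⁴ = 28.71.
F_K/F_X = (L_K/L_X)/(d_K/d_X)² = 28.71/0.06250 = 459.4.
m_K − m_X = −2.5 log₁₀(459.4) = -6.66.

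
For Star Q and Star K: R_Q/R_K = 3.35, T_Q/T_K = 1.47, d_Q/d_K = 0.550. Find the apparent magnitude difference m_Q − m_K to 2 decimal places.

-5.60

L_Q/L_K = (3.35)²(1.47)⁴ = 52.40.
F_Q/F_K = (L_Q/L_K)/(d_Q/d_K)² = 52.40/0.3025 = 173.2.
m_Q − m_K = −2.5 log₁₀(173.2) = -5.60.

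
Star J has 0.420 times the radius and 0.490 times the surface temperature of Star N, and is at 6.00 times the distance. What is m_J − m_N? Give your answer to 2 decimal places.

L_J/L_N = (0.420)²(0.490)⁴ = 0.01017.
F_J/F_N = (L_J/L_N)/(d_J/d_N)² = 0.01017/36.00 = 2.825×10^-4.
m_J − m_N = −2.5 log₁₀(2.825×10^-4) = 8.87.

8.87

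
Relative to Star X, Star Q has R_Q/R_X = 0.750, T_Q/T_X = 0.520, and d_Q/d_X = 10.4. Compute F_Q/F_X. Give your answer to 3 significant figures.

L_Q/L_X = (R_Q/R_X)²(T_Q/T_X)⁴ = (0.750)² × (0.520)⁴ = 0.04113.
F_Q/F_X = (L_Q/L_X)/(d_Q/d_X)² = 0.04113 / (10.4)² = 3.802×10^-4.

3.80×10^-4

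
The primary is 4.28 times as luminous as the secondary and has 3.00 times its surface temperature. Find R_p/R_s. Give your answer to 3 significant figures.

L ∝ R²T⁴ gives R ∝ √L / T², so
R_p/R_s = √(4.28) / (3.00)² = 2.069 / 9.000 = 0.2299.

0.230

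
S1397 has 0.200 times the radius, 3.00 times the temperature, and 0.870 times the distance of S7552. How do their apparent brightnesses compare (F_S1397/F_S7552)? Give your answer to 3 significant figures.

L_S1397/L_S7552 = (R_S1397/R_S7552)²(T_S1397/T_S7552)⁴ = (0.200)² × (3.00)⁴ = 3.240.
F_S1397/F_S7552 = (L_S1397/L_S7552)/(d_S1397/d_S7552)² = 3.240 / (0.870)² = 4.281.

4.28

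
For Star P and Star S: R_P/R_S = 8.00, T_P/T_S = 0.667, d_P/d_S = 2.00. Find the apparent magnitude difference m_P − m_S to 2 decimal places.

-1.25

L_P/L_S = (8.00)²(0.667)⁴ = 12.67.
F_P/F_S = (L_P/L_S)/(d_P/d_S)² = 12.67/4.000 = 3.167.
m_P − m_S = −2.5 log₁₀(3.167) = -1.25.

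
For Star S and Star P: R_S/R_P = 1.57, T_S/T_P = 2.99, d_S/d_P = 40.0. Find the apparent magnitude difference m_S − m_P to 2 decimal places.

2.27

L_S/L_P = (1.57)²(2.99)⁴ = 197.0.
F_S/F_P = (L_S/L_P)/(d_S/d_P)² = 197.0/1600 = 0.1231.
m_S − m_P = −2.5 log₁₀(0.1231) = 2.27.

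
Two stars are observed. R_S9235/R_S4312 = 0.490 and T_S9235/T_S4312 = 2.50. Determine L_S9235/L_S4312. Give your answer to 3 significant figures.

From the Stefan–Boltzmann law, L ∝ R²T⁴, so
L_S9235/L_S4312 = (R_S9235/R_S4312)² (T_S9235/T_S4312)⁴ = (0.490)² × (2.50)⁴ = 0.2401 × 39.06 = 9.379.

9.38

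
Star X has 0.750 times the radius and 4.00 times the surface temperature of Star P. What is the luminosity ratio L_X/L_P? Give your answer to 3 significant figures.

From the Stefan–Boltzmann law, L ∝ R²T⁴, so
L_X/L_P = (R_X/R_P)² (T_X/T_P)⁴ = (0.750)² × (4.00)⁴ = 0.5625 × 256.0 = 144.0.

144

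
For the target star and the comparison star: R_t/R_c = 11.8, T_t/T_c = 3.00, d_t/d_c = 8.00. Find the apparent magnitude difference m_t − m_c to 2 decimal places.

-5.62

L_t/L_c = (11.8)²(3.00)⁴ = 1.128×10^4.
F_t/F_c = (L_t/L_c)/(d_t/d_c)² = 1.128×10^4/64.00 = 176.2.
m_t − m_c = −2.5 log₁₀(176.2) = -5.62.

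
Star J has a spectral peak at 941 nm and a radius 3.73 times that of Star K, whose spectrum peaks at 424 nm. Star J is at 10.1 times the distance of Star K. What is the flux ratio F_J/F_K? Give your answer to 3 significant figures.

0.00562

Wien's law: T_J/T_K = λ_K/λ_J = 424/941 = 0.4506.
L_J/L_K = (R_J/R_K)²(T_J/T_K)⁴ = (3.73)²(0.4506)⁴ = 0.5735.
F_J/F_K = (L_J/L_K)/(d_J/d_K)² = 0.5735/(10.1)² = 0.005622.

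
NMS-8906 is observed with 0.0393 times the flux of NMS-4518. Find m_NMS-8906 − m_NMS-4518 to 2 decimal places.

3.51

m_NMS-8906 − m_NMS-4518 = −2.5 log₁₀(F_NMS-8906/F_NMS-4518) = −2.5 log₁₀(0.0393) = −2.5 × (-1.406) = 3.514.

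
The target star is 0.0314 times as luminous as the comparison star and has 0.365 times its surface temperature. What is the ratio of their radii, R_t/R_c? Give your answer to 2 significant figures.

L ∝ R²T⁴ gives R ∝ √L / T², so
R_t/R_c = √(0.0314) / (0.365)² = 0.1772 / 0.1332 = 1.330.

1.3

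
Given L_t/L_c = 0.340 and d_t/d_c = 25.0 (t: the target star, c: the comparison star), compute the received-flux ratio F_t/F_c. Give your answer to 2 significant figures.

5.4×10^-4

F = L/(4πd²), so F_t/F_c = (L_t/L_c) / (d_t/d_c)²
= 0.340 / (25.0)² = 0.340 / 625.0 = 5.440×10^-4.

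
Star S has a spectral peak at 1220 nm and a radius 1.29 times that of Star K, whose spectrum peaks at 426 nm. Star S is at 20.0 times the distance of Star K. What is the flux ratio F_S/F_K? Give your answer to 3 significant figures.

6.18×10^-5

Wien's law: T_S/T_K = λ_K/λ_S = 426/1220 = 0.3492.
L_S/L_K = (R_S/R_K)²(T_S/T_K)⁴ = (1.29)²(0.3492)⁴ = 0.02474.
F_S/F_K = (L_S/L_K)/(d_S/d_K)² = 0.02474/(20.0)² = 6.185×10^-5.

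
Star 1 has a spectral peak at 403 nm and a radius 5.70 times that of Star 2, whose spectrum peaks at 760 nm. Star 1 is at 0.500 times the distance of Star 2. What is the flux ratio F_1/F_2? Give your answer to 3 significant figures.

Wien's law: T_1/T_2 = λ_2/λ_1 = 760/403 = 1.886.
L_1/L_2 = (R_1/R_2)²(T_1/T_2)⁴ = (5.70)²(1.886)⁴ = 410.9.
F_1/F_2 = (L_1/L_2)/(d_1/d_2)² = 410.9/(0.500)² = 1644.

1.64×10^3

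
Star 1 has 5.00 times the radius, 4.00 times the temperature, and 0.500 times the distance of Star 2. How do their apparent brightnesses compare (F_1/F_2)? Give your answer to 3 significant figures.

L_1/L_2 = (R_1/R_2)²(T_1/T_2)⁴ = (5.00)² × (4.00)⁴ = 6400.
F_1/F_2 = (L_1/L_2)/(d_1/d_2)² = 6400 / (0.500)² = 2.560×10^4.

2.56×10^4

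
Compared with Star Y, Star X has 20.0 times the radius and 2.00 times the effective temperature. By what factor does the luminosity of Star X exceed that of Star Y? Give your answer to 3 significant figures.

From the Stefan–Boltzmann law, L ∝ R²T⁴, so
L_X/L_Y = (R_X/R_Y)² (T_X/T_Y)⁴ = (20.0)² × (2.00)⁴ = 400.0 × 16.00 = 6400.

6.40×10^3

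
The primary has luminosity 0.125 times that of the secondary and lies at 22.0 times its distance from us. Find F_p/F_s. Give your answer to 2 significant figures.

2.6×10^-4

F = L/(4πd²), so F_p/F_s = (L_p/L_s) / (d_p/d_s)²
= 0.125 / (22.0)² = 0.125 / 484.0 = 2.583×10^-4.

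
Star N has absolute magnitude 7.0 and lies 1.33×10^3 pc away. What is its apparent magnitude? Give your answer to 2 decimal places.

m = M + 5 log₁₀(d/10 pc) = 7.0 + 5 log₁₀(1.33×10^3/10)
  = 7.0 + 5 × 2.124 = 7.0 + 10.62 = 17.62.

17.62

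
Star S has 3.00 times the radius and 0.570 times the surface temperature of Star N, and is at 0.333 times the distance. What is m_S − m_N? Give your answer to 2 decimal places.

-2.33

L_S/L_N = (3.00)²(0.570)⁴ = 0.9500.
F_S/F_N = (L_S/L_N)/(d_S/d_N)² = 0.9500/0.1109 = 8.567.
m_S − m_N = −2.5 log₁₀(8.567) = -2.33.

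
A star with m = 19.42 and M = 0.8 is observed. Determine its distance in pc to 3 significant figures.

m − M = 5 log₁₀(d/10 pc)
19.42 − (0.8) = 18.62 = 5 log₁₀(d/10)
d = 10 × 10^(18.62/5) = 10 × 10^3.724 = 5.297×10^4 pc.

5.30×10^4 pc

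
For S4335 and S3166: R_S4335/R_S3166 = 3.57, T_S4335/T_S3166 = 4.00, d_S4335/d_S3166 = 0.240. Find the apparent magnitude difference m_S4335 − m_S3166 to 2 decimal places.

-11.88

L_S4335/L_S3166 = (3.57)²(4.00)⁴ = 3263.
F_S4335/F_S3166 = (L_S4335/L_S3166)/(d_S4335/d_S3166)² = 3263/0.05760 = 5.664×10^4.
m_S4335 − m_S3166 = −2.5 log₁₀(5.664×10^4) = -11.88.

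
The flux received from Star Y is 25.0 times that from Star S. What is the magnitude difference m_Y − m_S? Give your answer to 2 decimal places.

m_Y − m_S = −2.5 log₁₀(F_Y/F_S) = −2.5 log₁₀(25.0) = −2.5 × (1.398) = -3.495.

-3.49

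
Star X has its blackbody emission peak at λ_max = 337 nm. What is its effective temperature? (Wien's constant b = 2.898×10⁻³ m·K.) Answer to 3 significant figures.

T = b/λ_max = 2.898×10⁻³ / (337×10⁻⁹) = 8599 K.

8.60×10^3 K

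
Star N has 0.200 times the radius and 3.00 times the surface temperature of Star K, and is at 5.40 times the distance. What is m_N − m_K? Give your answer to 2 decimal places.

2.39

L_N/L_K = (0.200)²(3.00)⁴ = 3.240.
F_N/F_K = (L_N/L_K)/(d_N/d_K)² = 3.240/29.16 = 0.1111.
m_N − m_K = −2.5 log₁₀(0.1111) = 2.39.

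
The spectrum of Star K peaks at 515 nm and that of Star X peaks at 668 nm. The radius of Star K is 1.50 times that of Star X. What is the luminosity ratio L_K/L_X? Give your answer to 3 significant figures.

6.37

Wien's law gives T ∝ 1/λ_max, so T_K/T_X = λ_X/λ_K = 668/515 = 1.297.
Then L ∝ R²T⁴ gives L_K/L_X = (1.50)² × (1.297)⁴ = 2.250 × 2.831 = 6.369.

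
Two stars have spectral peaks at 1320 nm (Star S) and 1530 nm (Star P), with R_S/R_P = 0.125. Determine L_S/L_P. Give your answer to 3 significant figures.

0.0282

Wien's law gives T ∝ 1/λ_max, so T_S/T_P = λ_P/λ_S = 1530/1320 = 1.159.
Then L ∝ R²T⁴ gives L_S/L_P = (0.125)² × (1.159)⁴ = 0.01562 × 1.805 = 0.02820.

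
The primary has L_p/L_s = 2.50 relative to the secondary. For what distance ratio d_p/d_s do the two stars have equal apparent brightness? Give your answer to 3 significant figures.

Equal flux requires L_p/d_p² = L_s/d_s², so d_p/d_s = √(L_p/L_s)
= √(2.50) = 1.581.

1.58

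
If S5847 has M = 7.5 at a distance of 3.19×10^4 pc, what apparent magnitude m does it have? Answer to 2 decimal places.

m = M + 5 log₁₀(d/10 pc) = 7.5 + 5 log₁₀(3.19×10^4/10)
  = 7.5 + 5 × 3.504 = 7.5 + 17.52 = 25.02.

25.02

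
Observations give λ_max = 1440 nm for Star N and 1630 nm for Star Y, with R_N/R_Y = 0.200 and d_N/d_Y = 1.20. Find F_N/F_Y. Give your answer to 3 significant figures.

Wien's law: T_N/T_Y = λ_Y/λ_N = 1630/1440 = 1.132.
L_N/L_Y = (R_N/R_Y)²(T_N/T_Y)⁴ = (0.200)²(1.132)⁴ = 0.06567.
F_N/F_Y = (L_N/L_Y)/(d_N/d_Y)² = 0.06567/(1.20)² = 0.04560.

0.0456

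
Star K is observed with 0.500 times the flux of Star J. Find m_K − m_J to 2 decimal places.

0.75

m_K − m_J = −2.5 log₁₀(F_K/F_J) = −2.5 log₁₀(0.500) = −2.5 × (-0.301) = 0.753.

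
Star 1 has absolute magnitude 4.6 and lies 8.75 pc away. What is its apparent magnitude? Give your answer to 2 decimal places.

m = M + 5 log₁₀(d/10 pc) = 4.6 + 5 log₁₀(8.75/10)
  = 4.6 + 5 × -0.058 = 4.6 + -0.29 = 4.31.

4.31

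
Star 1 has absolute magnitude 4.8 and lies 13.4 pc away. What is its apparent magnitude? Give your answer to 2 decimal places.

m = M + 5 log₁₀(d/10 pc) = 4.8 + 5 log₁₀(13.4/10)
  = 4.8 + 5 × 0.127 = 4.8 + 0.64 = 5.44.

5.44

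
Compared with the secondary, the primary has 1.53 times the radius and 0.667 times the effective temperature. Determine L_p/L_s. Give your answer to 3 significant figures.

From the Stefan–Boltzmann law, L ∝ R²T⁴, so
L_p/L_s = (R_p/R_s)² (T_p/T_s)⁴ = (1.53)² × (0.667)⁴ = 2.341 × 0.1979 = 0.4633.

0.463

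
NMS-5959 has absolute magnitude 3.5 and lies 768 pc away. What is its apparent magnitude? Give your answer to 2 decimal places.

m = M + 5 log₁₀(d/10 pc) = 3.5 + 5 log₁₀(768/10)
  = 3.5 + 5 × 1.885 = 3.5 + 9.43 = 12.93.

12.93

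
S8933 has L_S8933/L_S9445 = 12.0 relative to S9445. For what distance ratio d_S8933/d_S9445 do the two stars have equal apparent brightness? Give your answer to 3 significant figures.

Equal flux requires L_S8933/d_S8933² = L_S9445/d_S9445², so d_S8933/d_S9445 = √(L_S8933/L_S9445)
= √(12.0) = 3.464.

3.46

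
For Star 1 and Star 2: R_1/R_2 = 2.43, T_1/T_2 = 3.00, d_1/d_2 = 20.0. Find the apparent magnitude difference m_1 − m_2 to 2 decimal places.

L_1/L_2 = (2.43)²(3.00)⁴ = 478.3.
F_1/F_2 = (L_1/L_2)/(d_1/d_2)² = 478.3/400.0 = 1.196.
m_1 − m_2 = −2.5 log₁₀(1.196) = -0.19.

-0.19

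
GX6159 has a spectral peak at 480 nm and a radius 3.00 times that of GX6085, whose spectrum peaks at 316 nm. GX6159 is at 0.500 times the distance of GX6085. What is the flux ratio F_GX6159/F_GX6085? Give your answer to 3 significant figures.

6.76

Wien's law: T_GX6159/T_GX6085 = λ_GX6085/λ_GX6159 = 316/480 = 0.6583.
L_GX6159/L_GX6085 = (R_GX6159/R_GX6085)²(T_GX6159/T_GX6085)⁴ = (3.00)²(0.6583)⁴ = 1.691.
F_GX6159/F_GX6085 = (L_GX6159/L_GX6085)/(d_GX6159/d_GX6085)² = 1.691/(0.500)² = 6.762.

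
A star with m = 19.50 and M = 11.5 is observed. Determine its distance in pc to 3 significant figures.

m − M = 5 log₁₀(d/10 pc)
19.50 − (11.5) = 8.00 = 5 log₁₀(d/10)
d = 10 × 10^(8.00/5) = 10 × 10^1.600 = 398.1 pc.

398 pc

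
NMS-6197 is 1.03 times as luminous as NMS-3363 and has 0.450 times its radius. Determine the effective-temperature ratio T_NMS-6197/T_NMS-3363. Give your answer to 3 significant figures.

L ∝ R²T⁴ gives T ∝ (L/R²)^(1/4), so
T_NMS-6197/T_NMS-3363 = (1.03 / 0.450²)^(1/4) = (5.086)^(1/4) = 1.502.

1.50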